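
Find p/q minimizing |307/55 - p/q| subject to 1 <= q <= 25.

Expand x = 307/55 as a continued fraction with the Euclidean algorithm:
  307 = 5*55 + 32, so a_0 = 5.
  55 = 1*32 + 23, so a_1 = 1.
  32 = 1*23 + 9, so a_2 = 1.
  23 = 2*9 + 5, so a_3 = 2.
  9 = 1*5 + 4, so a_4 = 1.
  5 = 1*4 + 1, so a_5 = 1.
  4 = 4*1 + 0, so a_6 = 4.
so x = [5; 1, 1, 2, 1, 1, 4].
Convergents (p_i = a_i*p_{i-1} + p_{i-2}, q_i = a_i*q_{i-1} + q_{i-2} with p_{-2}=0, p_{-1}=1, q_{-2}=1, q_{-1}=0), until the denominator exceeds 25:
  i=0: a_0=5, p_0 = 5*1 + 0 = 5, q_0 = 5*0 + 1 = 1.
  i=1: a_1=1, p_1 = 1*5 + 1 = 6, q_1 = 1*1 + 0 = 1.
  i=2: a_2=1, p_2 = 1*6 + 5 = 11, q_2 = 1*1 + 1 = 2.
  i=3: a_3=2, p_3 = 2*11 + 6 = 28, q_3 = 2*2 + 1 = 5.
  i=4: a_4=1, p_4 = 1*28 + 11 = 39, q_4 = 1*5 + 2 = 7.
  i=5: a_5=1, p_5 = 1*39 + 28 = 67, q_5 = 1*7 + 5 = 12.
  i=6: a_6=4, p_6 = 4*67 + 39 = 307, q_6 = 4*12 + 7 = 55.
q_6 = 55 > 25, so the last convergent with denominator <= 25 is p_5/q_5 = 67/12.
The closest fraction with denominator <= 25 is either p_5/q_5 or the intermediate fraction (k*p_5 + p_4)/(k*q_5 + q_4) with the largest k >= 1 whose denominator stays <= 25; these approach x as k grows, and every other convergent or intermediate fraction in range is farther away.
Largest k: floor((25 - q_4)/q_5) = floor((25 - 7)/12) = 1.
That gives (1*67 + 39)/(1*12 + 7) = 106/19.
Compare the errors: |x - 67/12| = |307*12 - 67*55|/(55*12) = 1/660, and |x - 106/19| = |307*19 - 106*55|/(55*19) = 3/1045.
Cross-multiplying, 1*1045 = 1045 < 1980 = 3*660, so 1/660 is smaller: the convergent 67/12 is closer to x than 106/19.

67/12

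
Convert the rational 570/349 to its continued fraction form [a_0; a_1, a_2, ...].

[1; 1, 1, 1, 2, 1, 1, 1, 11]

Run the Euclidean algorithm on 570 and 349; the successive quotients are the partial quotients a_0, a_1, ... (each step inverts the fractional part left over by the previous one):
  570 = 1*349 + 221, so a_0 = 1.
  349 = 1*221 + 128, so a_1 = 1.
  221 = 1*128 + 93, so a_2 = 1.
  128 = 1*93 + 35, so a_3 = 1.
  93 = 2*35 + 23, so a_4 = 2.
  35 = 1*23 + 12, so a_5 = 1.
  23 = 1*12 + 11, so a_6 = 1.
  12 = 1*11 + 1, so a_7 = 1.
  11 = 11*1 + 0, so a_8 = 11.
The remainder reaches 0 after 9 divisions, so the expansion has 9 partial quotients, read off in order.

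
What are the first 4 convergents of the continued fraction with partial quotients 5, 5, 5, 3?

5/1, 26/5, 135/26, 431/83

Using the convergent recurrence p_i = a_i*p_{i-1} + p_{i-2}, q_i = a_i*q_{i-1} + q_{i-2} with p_{-2}=0, p_{-1}=1, q_{-2}=1, q_{-1}=0:
  i=0: a_0=5, p_0 = 5*1 + 0 = 5, q_0 = 5*0 + 1 = 1.
  i=1: a_1=5, p_1 = 5*5 + 1 = 26, q_1 = 5*1 + 0 = 5.
  i=2: a_2=5, p_2 = 5*26 + 5 = 135, q_2 = 5*5 + 1 = 26.
  i=3: a_3=3, p_3 = 3*135 + 26 = 431, q_3 = 3*26 + 5 = 83.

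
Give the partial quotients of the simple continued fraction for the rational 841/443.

[1; 1, 8, 1, 5, 2, 3]

Run the Euclidean algorithm on 841 and 443; the successive quotients are the partial quotients a_0, a_1, ... (each step inverts the fractional part left over by the previous one):
  841 = 1*443 + 398, so a_0 = 1.
  443 = 1*398 + 45, so a_1 = 1.
  398 = 8*45 + 38, so a_2 = 8.
  45 = 1*38 + 7, so a_3 = 1.
  38 = 5*7 + 3, so a_4 = 5.
  7 = 2*3 + 1, so a_5 = 2.
  3 = 3*1 + 0, so a_6 = 3.
The remainder reaches 0 after 7 divisions, so the expansion has 7 partial quotients, read off in order.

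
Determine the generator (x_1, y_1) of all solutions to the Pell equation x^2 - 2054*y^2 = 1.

First expand sqrt(2054) as a continued fraction. With x_i = (sqrt(2054) + m_i)/d_i and (m_0, d_0) = (0, 1): a_0 = floor(sqrt(2054)) = 45, since 45^2 = 2025 <= 2054 < 2116 = 46^2.
Iterate m_{i+1} = d_i*a_i - m_i, d_{i+1} = (2054 - m_{i+1}^2)/d_i, a_{i+1} = floor((a_0 + m_{i+1})/d_{i+1}):
  m_1 = 1*45 - 0 = 45, d_1 = (2054 - 45^2)/1 = 29/1 = 29, a_1 = floor((45 + 45)/29) = 3.
  m_2 = 29*3 - 45 = 42, d_2 = (2054 - 42^2)/29 = 290/29 = 10, a_2 = floor((45 + 42)/10) = 8.
  m_3 = 10*8 - 42 = 38, d_3 = (2054 - 38^2)/10 = 610/10 = 61, a_3 = floor((45 + 38)/61) = 1.
  m_4 = 61*1 - 38 = 23, d_4 = (2054 - 23^2)/61 = 1525/61 = 25, a_4 = floor((45 + 23)/25) = 2.
  m_5 = 25*2 - 23 = 27, d_5 = (2054 - 27^2)/25 = 1325/25 = 53, a_5 = floor((45 + 27)/53) = 1.
  m_6 = 53*1 - 27 = 26, d_6 = (2054 - 26^2)/53 = 1378/53 = 26, a_6 = floor((45 + 26)/26) = 2.
  m_7 = 26*2 - 26 = 26, d_7 = (2054 - 26^2)/26 = 1378/26 = 53, a_7 = floor((45 + 26)/53) = 1.
  m_8 = 53*1 - 26 = 27, d_8 = (2054 - 27^2)/53 = 1325/53 = 25, a_8 = floor((45 + 27)/25) = 2.
  m_9 = 25*2 - 27 = 23, d_9 = (2054 - 23^2)/25 = 1525/25 = 61, a_9 = floor((45 + 23)/61) = 1.
  m_10 = 61*1 - 23 = 38, d_10 = (2054 - 38^2)/61 = 610/61 = 10, a_10 = floor((45 + 38)/10) = 8.
  m_11 = 10*8 - 38 = 42, d_11 = (2054 - 42^2)/10 = 290/10 = 29, a_11 = floor((45 + 42)/29) = 3.
  m_12 = 29*3 - 42 = 45, d_12 = (2054 - 45^2)/29 = 29/29 = 1, a_12 = floor((45 + 45)/1) = 90.
  m_13 = 1*90 - 45 = 45, d_13 = (2054 - 45^2)/1 = 29/1 = 29: (m_13, d_13) = (m_1, d_1) = (45, 29), so from here the quotients repeat a_1, ..., a_12; the period length is 12.
So sqrt(2054) = [45; (3, 8, 1, 2, 1, 2, 1, 2, 1, 8, 3, 90)] with period length k = 12.
k is even, so the fundamental solution of x^2 - 2054y^2 = 1 is (p_{k-1}, q_{k-1}) = (p_11, q_11); compute convergents through index 11.
Convergents (p_i = a_i*p_{i-1} + p_{i-2}, q_i = a_i*q_{i-1} + q_{i-2} with p_{-2}=0, p_{-1}=1, q_{-2}=1, q_{-1}=0):
  i=0: a_0=45, p_0 = 45*1 + 0 = 45, q_0 = 45*0 + 1 = 1.
  i=1: a_1=3, p_1 = 3*45 + 1 = 136, q_1 = 3*1 + 0 = 3.
  i=2: a_2=8, p_2 = 8*136 + 45 = 1133, q_2 = 8*3 + 1 = 25.
  i=3: a_3=1, p_3 = 1*1133 + 136 = 1269, q_3 = 1*25 + 3 = 28.
  i=4: a_4=2, p_4 = 2*1269 + 1133 = 3671, q_4 = 2*28 + 25 = 81.
  i=5: a_5=1, p_5 = 1*3671 + 1269 = 4940, q_5 = 1*81 + 28 = 109.
  i=6: a_6=2, p_6 = 2*4940 + 3671 = 13551, q_6 = 2*109 + 81 = 299.
  i=7: a_7=1, p_7 = 1*13551 + 4940 = 18491, q_7 = 1*299 + 109 = 408.
  i=8: a_8=2, p_8 = 2*18491 + 13551 = 50533, q_8 = 2*408 + 299 = 1115.
  i=9: a_9=1, p_9 = 1*50533 + 18491 = 69024, q_9 = 1*1115 + 408 = 1523.
  i=10: a_10=8, p_10 = 8*69024 + 50533 = 602725, q_10 = 8*1523 + 1115 = 13299.
  i=11: a_11=3, p_11 = 3*602725 + 69024 = 1877199, q_11 = 3*13299 + 1523 = 41420.
Check: 1877199^2 - 2054*41420^2 = 3523876085601 - 3523876085600 = 1, so (x, y) = (1877199, 41420) solves the equation, and by the theorem it is the least positive solution.

(x, y) = (1877199, 41420)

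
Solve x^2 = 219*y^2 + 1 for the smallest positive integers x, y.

(x, y) = (74, 5)

First expand sqrt(219) as a continued fraction. With x_i = (sqrt(219) + m_i)/d_i and (m_0, d_0) = (0, 1): a_0 = floor(sqrt(219)) = 14, since 14^2 = 196 <= 219 < 225 = 15^2.
Iterate m_{i+1} = d_i*a_i - m_i, d_{i+1} = (219 - m_{i+1}^2)/d_i, a_{i+1} = floor((a_0 + m_{i+1})/d_{i+1}):
  m_1 = 1*14 - 0 = 14, d_1 = (219 - 14^2)/1 = 23/1 = 23, a_1 = floor((14 + 14)/23) = 1.
  m_2 = 23*1 - 14 = 9, d_2 = (219 - 9^2)/23 = 138/23 = 6, a_2 = floor((14 + 9)/6) = 3.
  m_3 = 6*3 - 9 = 9, d_3 = (219 - 9^2)/6 = 138/6 = 23, a_3 = floor((14 + 9)/23) = 1.
  m_4 = 23*1 - 9 = 14, d_4 = (219 - 14^2)/23 = 23/23 = 1, a_4 = floor((14 + 14)/1) = 28.
  m_5 = 1*28 - 14 = 14, d_5 = (219 - 14^2)/1 = 23/1 = 23: (m_5, d_5) = (m_1, d_1) = (14, 23), so from here the quotients repeat a_1, ..., a_4; the period length is 4.
So sqrt(219) = [14; (1, 3, 1, 28)] with period length k = 4.
k is even, so the fundamental solution of x^2 - 219y^2 = 1 is (p_{k-1}, q_{k-1}) = (p_3, q_3); compute convergents through index 3.
Convergents (p_i = a_i*p_{i-1} + p_{i-2}, q_i = a_i*q_{i-1} + q_{i-2} with p_{-2}=0, p_{-1}=1, q_{-2}=1, q_{-1}=0):
  i=0: a_0=14, p_0 = 14*1 + 0 = 14, q_0 = 14*0 + 1 = 1.
  i=1: a_1=1, p_1 = 1*14 + 1 = 15, q_1 = 1*1 + 0 = 1.
  i=2: a_2=3, p_2 = 3*15 + 14 = 59, q_2 = 3*1 + 1 = 4.
  i=3: a_3=1, p_3 = 1*59 + 15 = 74, q_3 = 1*4 + 1 = 5.
Check: 74^2 - 219*5^2 = 5476 - 5475 = 1, so (x, y) = (74, 5) solves the equation, and by the theorem it is the least positive solution.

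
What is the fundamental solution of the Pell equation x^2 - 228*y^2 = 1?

First expand sqrt(228) as a continued fraction. With x_i = (sqrt(228) + m_i)/d_i and (m_0, d_0) = (0, 1): a_0 = floor(sqrt(228)) = 15, since 15^2 = 225 <= 228 < 256 = 16^2.
Iterate m_{i+1} = d_i*a_i - m_i, d_{i+1} = (228 - m_{i+1}^2)/d_i, a_{i+1} = floor((a_0 + m_{i+1})/d_{i+1}):
  m_1 = 1*15 - 0 = 15, d_1 = (228 - 15^2)/1 = 3/1 = 3, a_1 = floor((15 + 15)/3) = 10.
  m_2 = 3*10 - 15 = 15, d_2 = (228 - 15^2)/3 = 3/3 = 1, a_2 = floor((15 + 15)/1) = 30.
  m_3 = 1*30 - 15 = 15, d_3 = (228 - 15^2)/1 = 3/1 = 3: (m_3, d_3) = (m_1, d_1) = (15, 3), so from here the quotients repeat a_1, a_2; the period length is 2.
So sqrt(228) = [15; (10, 30)] with period length k = 2.
k is even, so the fundamental solution of x^2 - 228y^2 = 1 is (p_{k-1}, q_{k-1}) = (p_1, q_1); compute convergents through index 1.
Convergents (p_i = a_i*p_{i-1} + p_{i-2}, q_i = a_i*q_{i-1} + q_{i-2} with p_{-2}=0, p_{-1}=1, q_{-2}=1, q_{-1}=0):
  i=0: a_0=15, p_0 = 15*1 + 0 = 15, q_0 = 15*0 + 1 = 1.
  i=1: a_1=10, p_1 = 10*15 + 1 = 151, q_1 = 10*1 + 0 = 10.
Check: 151^2 - 228*10^2 = 22801 - 22800 = 1, so (x, y) = (151, 10) solves the equation, and by the theorem it is the least positive solution.

(x, y) = (151, 10)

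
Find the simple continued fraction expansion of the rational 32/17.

[1; 1, 7, 2]

Run the Euclidean algorithm on 32 and 17; the successive quotients are the partial quotients a_0, a_1, ... (each step inverts the fractional part left over by the previous one):
  32 = 1*17 + 15, so a_0 = 1.
  17 = 1*15 + 2, so a_1 = 1.
  15 = 7*2 + 1, so a_2 = 7.
  2 = 2*1 + 0, so a_3 = 2.
The remainder reaches 0 after 4 divisions, so the expansion has 4 partial quotients, read off in order.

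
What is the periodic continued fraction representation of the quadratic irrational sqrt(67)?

Write x_i = (sqrt(67) + m_i)/d_i with (m_0, d_0) = (0, 1). a_0 = floor(sqrt(67)) = 8, since 8^2 = 64 <= 67 < 81 = 9^2.
Iterate m_{i+1} = d_i*a_i - m_i, d_{i+1} = (67 - m_{i+1}^2)/d_i, a_{i+1} = floor((a_0 + m_{i+1})/d_{i+1}):
  m_1 = 1*8 - 0 = 8, d_1 = (67 - 8^2)/1 = 3/1 = 3, a_1 = floor((8 + 8)/3) = 5.
  m_2 = 3*5 - 8 = 7, d_2 = (67 - 7^2)/3 = 18/3 = 6, a_2 = floor((8 + 7)/6) = 2.
  m_3 = 6*2 - 7 = 5, d_3 = (67 - 5^2)/6 = 42/6 = 7, a_3 = floor((8 + 5)/7) = 1.
  m_4 = 7*1 - 5 = 2, d_4 = (67 - 2^2)/7 = 63/7 = 9, a_4 = floor((8 + 2)/9) = 1.
  m_5 = 9*1 - 2 = 7, d_5 = (67 - 7^2)/9 = 18/9 = 2, a_5 = floor((8 + 7)/2) = 7.
  m_6 = 2*7 - 7 = 7, d_6 = (67 - 7^2)/2 = 18/2 = 9, a_6 = floor((8 + 7)/9) = 1.
  m_7 = 9*1 - 7 = 2, d_7 = (67 - 2^2)/9 = 63/9 = 7, a_7 = floor((8 + 2)/7) = 1.
  m_8 = 7*1 - 2 = 5, d_8 = (67 - 5^2)/7 = 42/7 = 6, a_8 = floor((8 + 5)/6) = 2.
  m_9 = 6*2 - 5 = 7, d_9 = (67 - 7^2)/6 = 18/6 = 3, a_9 = floor((8 + 7)/3) = 5.
  m_10 = 3*5 - 7 = 8, d_10 = (67 - 8^2)/3 = 3/3 = 1, a_10 = floor((8 + 8)/1) = 16.
  m_11 = 1*16 - 8 = 8, d_11 = (67 - 8^2)/1 = 3/1 = 3: (m_11, d_11) = (m_1, d_1) = (8, 3), so from here the quotients repeat a_1, ..., a_10; the period length is 10.
Hence the expansion of sqrt(67) is a_0 = 8 followed by the repeating block 5, 2, 1, 1, 7, 1, 1, 2, 5, 16 (period 10).

[8; (5, 2, 1, 1, 7, 1, 1, 2, 5, 16)]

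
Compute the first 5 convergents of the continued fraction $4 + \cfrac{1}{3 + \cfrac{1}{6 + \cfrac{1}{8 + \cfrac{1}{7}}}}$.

Using the convergent recurrence p_i = a_i*p_{i-1} + p_{i-2}, q_i = a_i*q_{i-1} + q_{i-2} with p_{-2}=0, p_{-1}=1, q_{-2}=1, q_{-1}=0:
  i=0: a_0=4, p_0 = 4*1 + 0 = 4, q_0 = 4*0 + 1 = 1.
  i=1: a_1=3, p_1 = 3*4 + 1 = 13, q_1 = 3*1 + 0 = 3.
  i=2: a_2=6, p_2 = 6*13 + 4 = 82, q_2 = 6*3 + 1 = 19.
  i=3: a_3=8, p_3 = 8*82 + 13 = 669, q_3 = 8*19 + 3 = 155.
  i=4: a_4=7, p_4 = 7*669 + 82 = 4765, q_4 = 7*155 + 19 = 1104.

4/1, 13/3, 82/19, 669/155, 4765/1104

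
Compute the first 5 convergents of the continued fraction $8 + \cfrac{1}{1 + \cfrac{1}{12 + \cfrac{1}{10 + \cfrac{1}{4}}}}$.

8/1, 9/1, 116/13, 1169/131, 4792/537

Using the convergent recurrence p_i = a_i*p_{i-1} + p_{i-2}, q_i = a_i*q_{i-1} + q_{i-2} with p_{-2}=0, p_{-1}=1, q_{-2}=1, q_{-1}=0:
  i=0: a_0=8, p_0 = 8*1 + 0 = 8, q_0 = 8*0 + 1 = 1.
  i=1: a_1=1, p_1 = 1*8 + 1 = 9, q_1 = 1*1 + 0 = 1.
  i=2: a_2=12, p_2 = 12*9 + 8 = 116, q_2 = 12*1 + 1 = 13.
  i=3: a_3=10, p_3 = 10*116 + 9 = 1169, q_3 = 10*13 + 1 = 131.
  i=4: a_4=4, p_4 = 4*1169 + 116 = 4792, q_4 = 4*131 + 13 = 537.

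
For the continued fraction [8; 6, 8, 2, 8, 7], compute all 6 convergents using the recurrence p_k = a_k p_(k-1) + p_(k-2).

8/1, 49/6, 400/49, 849/104, 7192/881, 51193/6271

Using the convergent recurrence p_i = a_i*p_{i-1} + p_{i-2}, q_i = a_i*q_{i-1} + q_{i-2} with p_{-2}=0, p_{-1}=1, q_{-2}=1, q_{-1}=0:
  i=0: a_0=8, p_0 = 8*1 + 0 = 8, q_0 = 8*0 + 1 = 1.
  i=1: a_1=6, p_1 = 6*8 + 1 = 49, q_1 = 6*1 + 0 = 6.
  i=2: a_2=8, p_2 = 8*49 + 8 = 400, q_2 = 8*6 + 1 = 49.
  i=3: a_3=2, p_3 = 2*400 + 49 = 849, q_3 = 2*49 + 6 = 104.
  i=4: a_4=8, p_4 = 8*849 + 400 = 7192, q_4 = 8*104 + 49 = 881.
  i=5: a_5=7, p_5 = 7*7192 + 849 = 51193, q_5 = 7*881 + 104 = 6271.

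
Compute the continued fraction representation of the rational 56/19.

[2; 1, 18]

Run the Euclidean algorithm on 56 and 19; the successive quotients are the partial quotients a_0, a_1, ... (each step inverts the fractional part left over by the previous one):
  56 = 2*19 + 18, so a_0 = 2.
  19 = 1*18 + 1, so a_1 = 1.
  18 = 18*1 + 0, so a_2 = 18.
The remainder reaches 0 after 3 divisions, so the expansion has 3 partial quotients, read off in order.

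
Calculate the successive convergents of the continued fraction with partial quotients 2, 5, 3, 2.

Using the convergent recurrence p_i = a_i*p_{i-1} + p_{i-2}, q_i = a_i*q_{i-1} + q_{i-2} with p_{-2}=0, p_{-1}=1, q_{-2}=1, q_{-1}=0:
  i=0: a_0=2, p_0 = 2*1 + 0 = 2, q_0 = 2*0 + 1 = 1.
  i=1: a_1=5, p_1 = 5*2 + 1 = 11, q_1 = 5*1 + 0 = 5.
  i=2: a_2=3, p_2 = 3*11 + 2 = 35, q_2 = 3*5 + 1 = 16.
  i=3: a_3=2, p_3 = 2*35 + 11 = 81, q_3 = 2*16 + 5 = 37.

2/1, 11/5, 35/16, 81/37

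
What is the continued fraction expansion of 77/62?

[1; 4, 7, 2]

Run the Euclidean algorithm on 77 and 62; the successive quotients are the partial quotients a_0, a_1, ... (each step inverts the fractional part left over by the previous one):
  77 = 1*62 + 15, so a_0 = 1.
  62 = 4*15 + 2, so a_1 = 4.
  15 = 7*2 + 1, so a_2 = 7.
  2 = 2*1 + 0, so a_3 = 2.
The remainder reaches 0 after 4 divisions, so the expansion has 4 partial quotients, read off in order.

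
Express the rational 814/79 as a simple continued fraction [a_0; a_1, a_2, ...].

Run the Euclidean algorithm on 814 and 79; the successive quotients are the partial quotients a_0, a_1, ... (each step inverts the fractional part left over by the previous one):
  814 = 10*79 + 24, so a_0 = 10.
  79 = 3*24 + 7, so a_1 = 3.
  24 = 3*7 + 3, so a_2 = 3.
  7 = 2*3 + 1, so a_3 = 2.
  3 = 3*1 + 0, so a_4 = 3.
The remainder reaches 0 after 5 divisions, so the expansion has 5 partial quotients, read off in order.

[10; 3, 3, 2, 3]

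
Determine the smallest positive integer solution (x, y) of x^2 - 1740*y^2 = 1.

First expand sqrt(1740) as a continued fraction. With x_i = (sqrt(1740) + m_i)/d_i and (m_0, d_0) = (0, 1): a_0 = floor(sqrt(1740)) = 41, since 41^2 = 1681 <= 1740 < 1764 = 42^2.
Iterate m_{i+1} = d_i*a_i - m_i, d_{i+1} = (1740 - m_{i+1}^2)/d_i, a_{i+1} = floor((a_0 + m_{i+1})/d_{i+1}):
  m_1 = 1*41 - 0 = 41, d_1 = (1740 - 41^2)/1 = 59/1 = 59, a_1 = floor((41 + 41)/59) = 1.
  m_2 = 59*1 - 41 = 18, d_2 = (1740 - 18^2)/59 = 1416/59 = 24, a_2 = floor((41 + 18)/24) = 2.
  m_3 = 24*2 - 18 = 30, d_3 = (1740 - 30^2)/24 = 840/24 = 35, a_3 = floor((41 + 30)/35) = 2.
  m_4 = 35*2 - 30 = 40, d_4 = (1740 - 40^2)/35 = 140/35 = 4, a_4 = floor((41 + 40)/4) = 20.
  m_5 = 4*20 - 40 = 40, d_5 = (1740 - 40^2)/4 = 140/4 = 35, a_5 = floor((41 + 40)/35) = 2.
  m_6 = 35*2 - 40 = 30, d_6 = (1740 - 30^2)/35 = 840/35 = 24, a_6 = floor((41 + 30)/24) = 2.
  m_7 = 24*2 - 30 = 18, d_7 = (1740 - 18^2)/24 = 1416/24 = 59, a_7 = floor((41 + 18)/59) = 1.
  m_8 = 59*1 - 18 = 41, d_8 = (1740 - 41^2)/59 = 59/59 = 1, a_8 = floor((41 + 41)/1) = 82.
  m_9 = 1*82 - 41 = 41, d_9 = (1740 - 41^2)/1 = 59/1 = 59: (m_9, d_9) = (m_1, d_1) = (41, 59), so from here the quotients repeat a_1, ..., a_8; the period length is 8.
So sqrt(1740) = [41; (1, 2, 2, 20, 2, 2, 1, 82)] with period length k = 8.
k is even, so the fundamental solution of x^2 - 1740y^2 = 1 is (p_{k-1}, q_{k-1}) = (p_7, q_7); compute convergents through index 7.
Convergents (p_i = a_i*p_{i-1} + p_{i-2}, q_i = a_i*q_{i-1} + q_{i-2} with p_{-2}=0, p_{-1}=1, q_{-2}=1, q_{-1}=0):
  i=0: a_0=41, p_0 = 41*1 + 0 = 41, q_0 = 41*0 + 1 = 1.
  i=1: a_1=1, p_1 = 1*41 + 1 = 42, q_1 = 1*1 + 0 = 1.
  i=2: a_2=2, p_2 = 2*42 + 41 = 125, q_2 = 2*1 + 1 = 3.
  i=3: a_3=2, p_3 = 2*125 + 42 = 292, q_3 = 2*3 + 1 = 7.
  i=4: a_4=20, p_4 = 20*292 + 125 = 5965, q_4 = 20*7 + 3 = 143.
  i=5: a_5=2, p_5 = 2*5965 + 292 = 12222, q_5 = 2*143 + 7 = 293.
  i=6: a_6=2, p_6 = 2*12222 + 5965 = 30409, q_6 = 2*293 + 143 = 729.
  i=7: a_7=1, p_7 = 1*30409 + 12222 = 42631, q_7 = 1*729 + 293 = 1022.
Check: 42631^2 - 1740*1022^2 = 1817402161 - 1817402160 = 1, so (x, y) = (42631, 1022) solves the equation, and by the theorem it is the least positive solution.

(x, y) = (42631, 1022)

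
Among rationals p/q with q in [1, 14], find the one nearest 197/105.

15/8

Expand x = 197/105 as a continued fraction with the Euclidean algorithm:
  197 = 1*105 + 92, so a_0 = 1.
  105 = 1*92 + 13, so a_1 = 1.
  92 = 7*13 + 1, so a_2 = 7.
  13 = 13*1 + 0, so a_3 = 13.
so x = [1; 1, 7, 13].
Convergents (p_i = a_i*p_{i-1} + p_{i-2}, q_i = a_i*q_{i-1} + q_{i-2} with p_{-2}=0, p_{-1}=1, q_{-2}=1, q_{-1}=0), until the denominator exceeds 14:
  i=0: a_0=1, p_0 = 1*1 + 0 = 1, q_0 = 1*0 + 1 = 1.
  i=1: a_1=1, p_1 = 1*1 + 1 = 2, q_1 = 1*1 + 0 = 1.
  i=2: a_2=7, p_2 = 7*2 + 1 = 15, q_2 = 7*1 + 1 = 8.
  i=3: a_3=13, p_3 = 13*15 + 2 = 197, q_3 = 13*8 + 1 = 105.
q_3 = 105 > 14, so the last convergent with denominator <= 14 is p_2/q_2 = 15/8.
The closest fraction with denominator <= 14 is either p_2/q_2 or the intermediate fraction (k*p_2 + p_1)/(k*q_2 + q_1) with the largest k >= 1 whose denominator stays <= 14; these approach x as k grows, and every other convergent or intermediate fraction in range is farther away.
Largest k: floor((14 - q_1)/q_2) = floor((14 - 1)/8) = 1.
That gives (1*15 + 2)/(1*8 + 1) = 17/9.
Compare the errors: |x - 15/8| = |197*8 - 15*105|/(105*8) = 1/840, and |x - 17/9| = |197*9 - 17*105|/(105*9) = 12/945.
Cross-multiplying, 1*945 = 945 < 10080 = 12*840, so 1/840 is smaller: the convergent 15/8 is closer to x than 17/9.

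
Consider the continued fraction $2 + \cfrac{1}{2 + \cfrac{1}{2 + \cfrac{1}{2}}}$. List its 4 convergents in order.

2/1, 5/2, 12/5, 29/12

Using the convergent recurrence p_i = a_i*p_{i-1} + p_{i-2}, q_i = a_i*q_{i-1} + q_{i-2} with p_{-2}=0, p_{-1}=1, q_{-2}=1, q_{-1}=0:
  i=0: a_0=2, p_0 = 2*1 + 0 = 2, q_0 = 2*0 + 1 = 1.
  i=1: a_1=2, p_1 = 2*2 + 1 = 5, q_1 = 2*1 + 0 = 2.
  i=2: a_2=2, p_2 = 2*5 + 2 = 12, q_2 = 2*2 + 1 = 5.
  i=3: a_3=2, p_3 = 2*12 + 5 = 29, q_3 = 2*5 + 2 = 12.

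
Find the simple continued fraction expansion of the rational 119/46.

Run the Euclidean algorithm on 119 and 46; the successive quotients are the partial quotients a_0, a_1, ... (each step inverts the fractional part left over by the previous one):
  119 = 2*46 + 27, so a_0 = 2.
  46 = 1*27 + 19, so a_1 = 1.
  27 = 1*19 + 8, so a_2 = 1.
  19 = 2*8 + 3, so a_3 = 2.
  8 = 2*3 + 2, so a_4 = 2.
  3 = 1*2 + 1, so a_5 = 1.
  2 = 2*1 + 0, so a_6 = 2.
The remainder reaches 0 after 7 divisions, so the expansion has 7 partial quotients, read off in order.

[2; 1, 1, 2, 2, 1, 2]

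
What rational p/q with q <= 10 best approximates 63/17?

37/10

Expand x = 63/17 as a continued fraction with the Euclidean algorithm:
  63 = 3*17 + 12, so a_0 = 3.
  17 = 1*12 + 5, so a_1 = 1.
  12 = 2*5 + 2, so a_2 = 2.
  5 = 2*2 + 1, so a_3 = 2.
  2 = 2*1 + 0, so a_4 = 2.
so x = [3; 1, 2, 2, 2].
Convergents (p_i = a_i*p_{i-1} + p_{i-2}, q_i = a_i*q_{i-1} + q_{i-2} with p_{-2}=0, p_{-1}=1, q_{-2}=1, q_{-1}=0), until the denominator exceeds 10:
  i=0: a_0=3, p_0 = 3*1 + 0 = 3, q_0 = 3*0 + 1 = 1.
  i=1: a_1=1, p_1 = 1*3 + 1 = 4, q_1 = 1*1 + 0 = 1.
  i=2: a_2=2, p_2 = 2*4 + 3 = 11, q_2 = 2*1 + 1 = 3.
  i=3: a_3=2, p_3 = 2*11 + 4 = 26, q_3 = 2*3 + 1 = 7.
  i=4: a_4=2, p_4 = 2*26 + 11 = 63, q_4 = 2*7 + 3 = 17.
q_4 = 17 > 10, so the last convergent with denominator <= 10 is p_3/q_3 = 26/7.
The closest fraction with denominator <= 10 is either p_3/q_3 or the intermediate fraction (k*p_3 + p_2)/(k*q_3 + q_2) with the largest k >= 1 whose denominator stays <= 10; these approach x as k grows, and every other convergent or intermediate fraction in range is farther away.
Largest k: floor((10 - q_2)/q_3) = floor((10 - 3)/7) = 1.
That gives (1*26 + 11)/(1*7 + 3) = 37/10.
Compare the errors: |x - 26/7| = |63*7 - 26*17|/(17*7) = 1/119, and |x - 37/10| = |63*10 - 37*17|/(17*10) = 1/170.
Cross-multiplying, 1*119 = 119 < 170 = 1*170, so 1/170 is smaller: the intermediate fraction 37/10 is closer to x than 26/7.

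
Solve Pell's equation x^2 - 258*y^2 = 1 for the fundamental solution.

(x, y) = (257, 16)

First expand sqrt(258) as a continued fraction. With x_i = (sqrt(258) + m_i)/d_i and (m_0, d_0) = (0, 1): a_0 = floor(sqrt(258)) = 16, since 16^2 = 256 <= 258 < 289 = 17^2.
Iterate m_{i+1} = d_i*a_i - m_i, d_{i+1} = (258 - m_{i+1}^2)/d_i, a_{i+1} = floor((a_0 + m_{i+1})/d_{i+1}):
  m_1 = 1*16 - 0 = 16, d_1 = (258 - 16^2)/1 = 2/1 = 2, a_1 = floor((16 + 16)/2) = 16.
  m_2 = 2*16 - 16 = 16, d_2 = (258 - 16^2)/2 = 2/2 = 1, a_2 = floor((16 + 16)/1) = 32.
  m_3 = 1*32 - 16 = 16, d_3 = (258 - 16^2)/1 = 2/1 = 2: (m_3, d_3) = (m_1, d_1) = (16, 2), so from here the quotients repeat a_1, a_2; the period length is 2.
So sqrt(258) = [16; (16, 32)] with period length k = 2.
k is even, so the fundamental solution of x^2 - 258y^2 = 1 is (p_{k-1}, q_{k-1}) = (p_1, q_1); compute convergents through index 1.
Convergents (p_i = a_i*p_{i-1} + p_{i-2}, q_i = a_i*q_{i-1} + q_{i-2} with p_{-2}=0, p_{-1}=1, q_{-2}=1, q_{-1}=0):
  i=0: a_0=16, p_0 = 16*1 + 0 = 16, q_0 = 16*0 + 1 = 1.
  i=1: a_1=16, p_1 = 16*16 + 1 = 257, q_1 = 16*1 + 0 = 16.
Check: 257^2 - 258*16^2 = 66049 - 66048 = 1, so (x, y) = (257, 16) solves the equation, and by the theorem it is the least positive solution.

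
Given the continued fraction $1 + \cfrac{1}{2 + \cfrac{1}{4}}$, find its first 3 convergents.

1/1, 3/2, 13/9

Using the convergent recurrence p_i = a_i*p_{i-1} + p_{i-2}, q_i = a_i*q_{i-1} + q_{i-2} with p_{-2}=0, p_{-1}=1, q_{-2}=1, q_{-1}=0:
  i=0: a_0=1, p_0 = 1*1 + 0 = 1, q_0 = 1*0 + 1 = 1.
  i=1: a_1=2, p_1 = 2*1 + 1 = 3, q_1 = 2*1 + 0 = 2.
  i=2: a_2=4, p_2 = 4*3 + 1 = 13, q_2 = 4*2 + 1 = 9.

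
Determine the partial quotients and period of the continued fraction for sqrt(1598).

[39; (1, 38, 1, 78)]

Write x_i = (sqrt(1598) + m_i)/d_i with (m_0, d_0) = (0, 1). a_0 = floor(sqrt(1598)) = 39, since 39^2 = 1521 <= 1598 < 1600 = 40^2.
Iterate m_{i+1} = d_i*a_i - m_i, d_{i+1} = (1598 - m_{i+1}^2)/d_i, a_{i+1} = floor((a_0 + m_{i+1})/d_{i+1}):
  m_1 = 1*39 - 0 = 39, d_1 = (1598 - 39^2)/1 = 77/1 = 77, a_1 = floor((39 + 39)/77) = 1.
  m_2 = 77*1 - 39 = 38, d_2 = (1598 - 38^2)/77 = 154/77 = 2, a_2 = floor((39 + 38)/2) = 38.
  m_3 = 2*38 - 38 = 38, d_3 = (1598 - 38^2)/2 = 154/2 = 77, a_3 = floor((39 + 38)/77) = 1.
  m_4 = 77*1 - 38 = 39, d_4 = (1598 - 39^2)/77 = 77/77 = 1, a_4 = floor((39 + 39)/1) = 78.
  m_5 = 1*78 - 39 = 39, d_5 = (1598 - 39^2)/1 = 77/1 = 77: (m_5, d_5) = (m_1, d_1) = (39, 77), so from here the quotients repeat a_1, ..., a_4; the period length is 4.
Hence the expansion of sqrt(1598) is a_0 = 39 followed by the repeating block 1, 38, 1, 78 (period 4).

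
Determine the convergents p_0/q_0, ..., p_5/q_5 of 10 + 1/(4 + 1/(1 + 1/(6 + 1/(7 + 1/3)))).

10/1, 41/4, 51/5, 347/34, 2480/243, 7787/763

Using the convergent recurrence p_i = a_i*p_{i-1} + p_{i-2}, q_i = a_i*q_{i-1} + q_{i-2} with p_{-2}=0, p_{-1}=1, q_{-2}=1, q_{-1}=0:
  i=0: a_0=10, p_0 = 10*1 + 0 = 10, q_0 = 10*0 + 1 = 1.
  i=1: a_1=4, p_1 = 4*10 + 1 = 41, q_1 = 4*1 + 0 = 4.
  i=2: a_2=1, p_2 = 1*41 + 10 = 51, q_2 = 1*4 + 1 = 5.
  i=3: a_3=6, p_3 = 6*51 + 41 = 347, q_3 = 6*5 + 4 = 34.
  i=4: a_4=7, p_4 = 7*347 + 51 = 2480, q_4 = 7*34 + 5 = 243.
  i=5: a_5=3, p_5 = 3*2480 + 347 = 7787, q_5 = 3*243 + 34 = 763.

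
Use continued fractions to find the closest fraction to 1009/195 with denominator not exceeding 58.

Expand x = 1009/195 as a continued fraction with the Euclidean algorithm:
  1009 = 5*195 + 34, so a_0 = 5.
  195 = 5*34 + 25, so a_1 = 5.
  34 = 1*25 + 9, so a_2 = 1.
  25 = 2*9 + 7, so a_3 = 2.
  9 = 1*7 + 2, so a_4 = 1.
  7 = 3*2 + 1, so a_5 = 3.
  2 = 2*1 + 0, so a_6 = 2.
so x = [5; 5, 1, 2, 1, 3, 2].
Convergents (p_i = a_i*p_{i-1} + p_{i-2}, q_i = a_i*q_{i-1} + q_{i-2} with p_{-2}=0, p_{-1}=1, q_{-2}=1, q_{-1}=0), until the denominator exceeds 58:
  i=0: a_0=5, p_0 = 5*1 + 0 = 5, q_0 = 5*0 + 1 = 1.
  i=1: a_1=5, p_1 = 5*5 + 1 = 26, q_1 = 5*1 + 0 = 5.
  i=2: a_2=1, p_2 = 1*26 + 5 = 31, q_2 = 1*5 + 1 = 6.
  i=3: a_3=2, p_3 = 2*31 + 26 = 88, q_3 = 2*6 + 5 = 17.
  i=4: a_4=1, p_4 = 1*88 + 31 = 119, q_4 = 1*17 + 6 = 23.
  i=5: a_5=3, p_5 = 3*119 + 88 = 445, q_5 = 3*23 + 17 = 86.
q_5 = 86 > 58, so the last convergent with denominator <= 58 is p_4/q_4 = 119/23.
The closest fraction with denominator <= 58 is either p_4/q_4 or the intermediate fraction (k*p_4 + p_3)/(k*q_4 + q_3) with the largest k >= 1 whose denominator stays <= 58; these approach x as k grows, and every other convergent or intermediate fraction in range is farther away.
Largest k: floor((58 - q_3)/q_4) = floor((58 - 17)/23) = 1.
That gives (1*119 + 88)/(1*23 + 17) = 207/40.
Compare the errors: |x - 119/23| = |1009*23 - 119*195|/(195*23) = 2/4485, and |x - 207/40| = |1009*40 - 207*195|/(195*40) = 5/7800.
Cross-multiplying, 2*7800 = 15600 < 22425 = 5*4485, so 2/4485 is smaller: the convergent 119/23 is closer to x than 207/40.

119/23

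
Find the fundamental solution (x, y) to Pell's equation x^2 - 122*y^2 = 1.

(x, y) = (243, 22)

First expand sqrt(122) as a continued fraction. With x_i = (sqrt(122) + m_i)/d_i and (m_0, d_0) = (0, 1): a_0 = floor(sqrt(122)) = 11, since 11^2 = 121 <= 122 < 144 = 12^2.
Iterate m_{i+1} = d_i*a_i - m_i, d_{i+1} = (122 - m_{i+1}^2)/d_i, a_{i+1} = floor((a_0 + m_{i+1})/d_{i+1}):
  m_1 = 1*11 - 0 = 11, d_1 = (122 - 11^2)/1 = 1/1 = 1, a_1 = floor((11 + 11)/1) = 22.
  m_2 = 1*22 - 11 = 11, d_2 = (122 - 11^2)/1 = 1/1 = 1: (m_2, d_2) = (m_1, d_1) = (11, 1), so from here the quotient a_1 repeats; the period length is 1.
So sqrt(122) = [11; (22)] with period length k = 1.
k is odd, so (p_{k-1}, q_{k-1}) only solves x^2 - 122y^2 = -1 and the fundamental solution of x^2 - 122y^2 = 1 is (p_{2k-1}, q_{2k-1}) = (p_1, q_1); compute convergents through index 1, running through the period twice.
Convergents (p_i = a_i*p_{i-1} + p_{i-2}, q_i = a_i*q_{i-1} + q_{i-2} with p_{-2}=0, p_{-1}=1, q_{-2}=1, q_{-1}=0):
  i=0: a_0=11, p_0 = 11*1 + 0 = 11, q_0 = 11*0 + 1 = 1.
  i=1: a_1=22, p_1 = 22*11 + 1 = 243, q_1 = 22*1 + 0 = 22.
Indeed p_0^2 - 122*q_0^2 = 121 - 122 = -1, not +1.
Check: 243^2 - 122*22^2 = 59049 - 59048 = 1, so (x, y) = (243, 22) solves the equation, and by the theorem it is the least positive solution.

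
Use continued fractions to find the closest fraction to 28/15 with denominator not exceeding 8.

15/8

Expand x = 28/15 as a continued fraction with the Euclidean algorithm:
  28 = 1*15 + 13, so a_0 = 1.
  15 = 1*13 + 2, so a_1 = 1.
  13 = 6*2 + 1, so a_2 = 6.
  2 = 2*1 + 0, so a_3 = 2.
so x = [1; 1, 6, 2].
Convergents (p_i = a_i*p_{i-1} + p_{i-2}, q_i = a_i*q_{i-1} + q_{i-2} with p_{-2}=0, p_{-1}=1, q_{-2}=1, q_{-1}=0), until the denominator exceeds 8:
  i=0: a_0=1, p_0 = 1*1 + 0 = 1, q_0 = 1*0 + 1 = 1.
  i=1: a_1=1, p_1 = 1*1 + 1 = 2, q_1 = 1*1 + 0 = 1.
  i=2: a_2=6, p_2 = 6*2 + 1 = 13, q_2 = 6*1 + 1 = 7.
  i=3: a_3=2, p_3 = 2*13 + 2 = 28, q_3 = 2*7 + 1 = 15.
q_3 = 15 > 8, so the last convergent with denominator <= 8 is p_2/q_2 = 13/7.
The closest fraction with denominator <= 8 is either p_2/q_2 or the intermediate fraction (k*p_2 + p_1)/(k*q_2 + q_1) with the largest k >= 1 whose denominator stays <= 8; these approach x as k grows, and every other convergent or intermediate fraction in range is farther away.
Largest k: floor((8 - q_1)/q_2) = floor((8 - 1)/7) = 1.
That gives (1*13 + 2)/(1*7 + 1) = 15/8.
Compare the errors: |x - 13/7| = |28*7 - 13*15|/(15*7) = 1/105, and |x - 15/8| = |28*8 - 15*15|/(15*8) = 1/120.
Cross-multiplying, 1*105 = 105 < 120 = 1*120, so 1/120 is smaller: the intermediate fraction 15/8 is closer to x than 13/7.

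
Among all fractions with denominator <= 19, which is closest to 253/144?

7/4

Expand x = 253/144 as a continued fraction with the Euclidean algorithm:
  253 = 1*144 + 109, so a_0 = 1.
  144 = 1*109 + 35, so a_1 = 1.
  109 = 3*35 + 4, so a_2 = 3.
  35 = 8*4 + 3, so a_3 = 8.
  4 = 1*3 + 1, so a_4 = 1.
  3 = 3*1 + 0, so a_5 = 3.
so x = [1; 1, 3, 8, 1, 3].
Convergents (p_i = a_i*p_{i-1} + p_{i-2}, q_i = a_i*q_{i-1} + q_{i-2} with p_{-2}=0, p_{-1}=1, q_{-2}=1, q_{-1}=0), until the denominator exceeds 19:
  i=0: a_0=1, p_0 = 1*1 + 0 = 1, q_0 = 1*0 + 1 = 1.
  i=1: a_1=1, p_1 = 1*1 + 1 = 2, q_1 = 1*1 + 0 = 1.
  i=2: a_2=3, p_2 = 3*2 + 1 = 7, q_2 = 3*1 + 1 = 4.
  i=3: a_3=8, p_3 = 8*7 + 2 = 58, q_3 = 8*4 + 1 = 33.
q_3 = 33 > 19, so the last convergent with denominator <= 19 is p_2/q_2 = 7/4.
The closest fraction with denominator <= 19 is either p_2/q_2 or the intermediate fraction (k*p_2 + p_1)/(k*q_2 + q_1) with the largest k >= 1 whose denominator stays <= 19; these approach x as k grows, and every other convergent or intermediate fraction in range is farther away.
Largest k: floor((19 - q_1)/q_2) = floor((19 - 1)/4) = 4.
That gives (4*7 + 2)/(4*4 + 1) = 30/17.
Compare the errors: |x - 7/4| = |253*4 - 7*144|/(144*4) = 4/576, and |x - 30/17| = |253*17 - 30*144|/(144*17) = 19/2448.
Cross-multiplying, 4*2448 = 9792 < 10944 = 19*576, so 4/576 is smaller: the convergent 7/4 is closer to x than 30/17.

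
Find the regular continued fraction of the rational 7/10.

[0; 1, 2, 3]

Run the Euclidean algorithm on 7 and 10; the successive quotients are the partial quotients a_0, a_1, ... (each step inverts the fractional part left over by the previous one):
  7 = 0*10 + 7, so a_0 = 0.
  10 = 1*7 + 3, so a_1 = 1.
  7 = 2*3 + 1, so a_2 = 2.
  3 = 3*1 + 0, so a_3 = 3.
The remainder reaches 0 after 4 divisions, so the expansion has 4 partial quotients, read off in order.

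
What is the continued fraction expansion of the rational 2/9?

[0; 4, 2]

Run the Euclidean algorithm on 2 and 9; the successive quotients are the partial quotients a_0, a_1, ... (each step inverts the fractional part left over by the previous one):
  2 = 0*9 + 2, so a_0 = 0.
  9 = 4*2 + 1, so a_1 = 4.
  2 = 2*1 + 0, so a_2 = 2.
The remainder reaches 0 after 3 divisions, so the expansion has 3 partial quotients, read off in order.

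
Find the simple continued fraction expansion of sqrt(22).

Write x_i = (sqrt(22) + m_i)/d_i with (m_0, d_0) = (0, 1). a_0 = floor(sqrt(22)) = 4, since 4^2 = 16 <= 22 < 25 = 5^2.
Iterate m_{i+1} = d_i*a_i - m_i, d_{i+1} = (22 - m_{i+1}^2)/d_i, a_{i+1} = floor((a_0 + m_{i+1})/d_{i+1}):
  m_1 = 1*4 - 0 = 4, d_1 = (22 - 4^2)/1 = 6/1 = 6, a_1 = floor((4 + 4)/6) = 1.
  m_2 = 6*1 - 4 = 2, d_2 = (22 - 2^2)/6 = 18/6 = 3, a_2 = floor((4 + 2)/3) = 2.
  m_3 = 3*2 - 2 = 4, d_3 = (22 - 4^2)/3 = 6/3 = 2, a_3 = floor((4 + 4)/2) = 4.
  m_4 = 2*4 - 4 = 4, d_4 = (22 - 4^2)/2 = 6/2 = 3, a_4 = floor((4 + 4)/3) = 2.
  m_5 = 3*2 - 4 = 2, d_5 = (22 - 2^2)/3 = 18/3 = 6, a_5 = floor((4 + 2)/6) = 1.
  m_6 = 6*1 - 2 = 4, d_6 = (22 - 4^2)/6 = 6/6 = 1, a_6 = floor((4 + 4)/1) = 8.
  m_7 = 1*8 - 4 = 4, d_7 = (22 - 4^2)/1 = 6/1 = 6: (m_7, d_7) = (m_1, d_1) = (4, 6), so from here the quotients repeat a_1, ..., a_6; the period length is 6.
Hence the expansion of sqrt(22) is a_0 = 4 followed by the repeating block 1, 2, 4, 2, 1, 8 (period 6).

[4; (1, 2, 4, 2, 1, 8)]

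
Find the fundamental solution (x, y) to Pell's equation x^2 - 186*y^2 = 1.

First expand sqrt(186) as a continued fraction. With x_i = (sqrt(186) + m_i)/d_i and (m_0, d_0) = (0, 1): a_0 = floor(sqrt(186)) = 13, since 13^2 = 169 <= 186 < 196 = 14^2.
Iterate m_{i+1} = d_i*a_i - m_i, d_{i+1} = (186 - m_{i+1}^2)/d_i, a_{i+1} = floor((a_0 + m_{i+1})/d_{i+1}):
  m_1 = 1*13 - 0 = 13, d_1 = (186 - 13^2)/1 = 17/1 = 17, a_1 = floor((13 + 13)/17) = 1.
  m_2 = 17*1 - 13 = 4, d_2 = (186 - 4^2)/17 = 170/17 = 10, a_2 = floor((13 + 4)/10) = 1.
  m_3 = 10*1 - 4 = 6, d_3 = (186 - 6^2)/10 = 150/10 = 15, a_3 = floor((13 + 6)/15) = 1.
  m_4 = 15*1 - 6 = 9, d_4 = (186 - 9^2)/15 = 105/15 = 7, a_4 = floor((13 + 9)/7) = 3.
  m_5 = 7*3 - 9 = 12, d_5 = (186 - 12^2)/7 = 42/7 = 6, a_5 = floor((13 + 12)/6) = 4.
  m_6 = 6*4 - 12 = 12, d_6 = (186 - 12^2)/6 = 42/6 = 7, a_6 = floor((13 + 12)/7) = 3.
  m_7 = 7*3 - 12 = 9, d_7 = (186 - 9^2)/7 = 105/7 = 15, a_7 = floor((13 + 9)/15) = 1.
  m_8 = 15*1 - 9 = 6, d_8 = (186 - 6^2)/15 = 150/15 = 10, a_8 = floor((13 + 6)/10) = 1.
  m_9 = 10*1 - 6 = 4, d_9 = (186 - 4^2)/10 = 170/10 = 17, a_9 = floor((13 + 4)/17) = 1.
  m_10 = 17*1 - 4 = 13, d_10 = (186 - 13^2)/17 = 17/17 = 1, a_10 = floor((13 + 13)/1) = 26.
  m_11 = 1*26 - 13 = 13, d_11 = (186 - 13^2)/1 = 17/1 = 17: (m_11, d_11) = (m_1, d_1) = (13, 17), so from here the quotients repeat a_1, ..., a_10; the period length is 10.
So sqrt(186) = [13; (1, 1, 1, 3, 4, 3, 1, 1, 1, 26)] with period length k = 10.
k is even, so the fundamental solution of x^2 - 186y^2 = 1 is (p_{k-1}, q_{k-1}) = (p_9, q_9); compute convergents through index 9.
Convergents (p_i = a_i*p_{i-1} + p_{i-2}, q_i = a_i*q_{i-1} + q_{i-2} with p_{-2}=0, p_{-1}=1, q_{-2}=1, q_{-1}=0):
  i=0: a_0=13, p_0 = 13*1 + 0 = 13, q_0 = 13*0 + 1 = 1.
  i=1: a_1=1, p_1 = 1*13 + 1 = 14, q_1 = 1*1 + 0 = 1.
  i=2: a_2=1, p_2 = 1*14 + 13 = 27, q_2 = 1*1 + 1 = 2.
  i=3: a_3=1, p_3 = 1*27 + 14 = 41, q_3 = 1*2 + 1 = 3.
  i=4: a_4=3, p_4 = 3*41 + 27 = 150, q_4 = 3*3 + 2 = 11.
  i=5: a_5=4, p_5 = 4*150 + 41 = 641, q_5 = 4*11 + 3 = 47.
  i=6: a_6=3, p_6 = 3*641 + 150 = 2073, q_6 = 3*47 + 11 = 152.
  i=7: a_7=1, p_7 = 1*2073 + 641 = 2714, q_7 = 1*152 + 47 = 199.
  i=8: a_8=1, p_8 = 1*2714 + 2073 = 4787, q_8 = 1*199 + 152 = 351.
  i=9: a_9=1, p_9 = 1*4787 + 2714 = 7501, q_9 = 1*351 + 199 = 550.
Check: 7501^2 - 186*550^2 = 56265001 - 56265000 = 1, so (x, y) = (7501, 550) solves the equation, and by the theorem it is the least positive solution.

(x, y) = (7501, 550)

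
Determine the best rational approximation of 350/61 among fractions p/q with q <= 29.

Expand x = 350/61 as a continued fraction with the Euclidean algorithm:
  350 = 5*61 + 45, so a_0 = 5.
  61 = 1*45 + 16, so a_1 = 1.
  45 = 2*16 + 13, so a_2 = 2.
  16 = 1*13 + 3, so a_3 = 1.
  13 = 4*3 + 1, so a_4 = 4.
  3 = 3*1 + 0, so a_5 = 3.
so x = [5; 1, 2, 1, 4, 3].
Convergents (p_i = a_i*p_{i-1} + p_{i-2}, q_i = a_i*q_{i-1} + q_{i-2} with p_{-2}=0, p_{-1}=1, q_{-2}=1, q_{-1}=0), until the denominator exceeds 29:
  i=0: a_0=5, p_0 = 5*1 + 0 = 5, q_0 = 5*0 + 1 = 1.
  i=1: a_1=1, p_1 = 1*5 + 1 = 6, q_1 = 1*1 + 0 = 1.
  i=2: a_2=2, p_2 = 2*6 + 5 = 17, q_2 = 2*1 + 1 = 3.
  i=3: a_3=1, p_3 = 1*17 + 6 = 23, q_3 = 1*3 + 1 = 4.
  i=4: a_4=4, p_4 = 4*23 + 17 = 109, q_4 = 4*4 + 3 = 19.
  i=5: a_5=3, p_5 = 3*109 + 23 = 350, q_5 = 3*19 + 4 = 61.
q_5 = 61 > 29, so the last convergent with denominator <= 29 is p_4/q_4 = 109/19.
The closest fraction with denominator <= 29 is either p_4/q_4 or the intermediate fraction (k*p_4 + p_3)/(k*q_4 + q_3) with the largest k >= 1 whose denominator stays <= 29; these approach x as k grows, and every other convergent or intermediate fraction in range is farther away.
Largest k: floor((29 - q_3)/q_4) = floor((29 - 4)/19) = 1.
That gives (1*109 + 23)/(1*19 + 4) = 132/23.
Compare the errors: |x - 109/19| = |350*19 - 109*61|/(61*19) = 1/1159, and |x - 132/23| = |350*23 - 132*61|/(61*23) = 2/1403.
Cross-multiplying, 1*1403 = 1403 < 2318 = 2*1159, so 1/1159 is smaller: the convergent 109/19 is closer to x than 132/23.

109/19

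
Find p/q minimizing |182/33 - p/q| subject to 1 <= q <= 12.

11/2

Expand x = 182/33 as a continued fraction with the Euclidean algorithm:
  182 = 5*33 + 17, so a_0 = 5.
  33 = 1*17 + 16, so a_1 = 1.
  17 = 1*16 + 1, so a_2 = 1.
  16 = 16*1 + 0, so a_3 = 16.
so x = [5; 1, 1, 16].
Convergents (p_i = a_i*p_{i-1} + p_{i-2}, q_i = a_i*q_{i-1} + q_{i-2} with p_{-2}=0, p_{-1}=1, q_{-2}=1, q_{-1}=0), until the denominator exceeds 12:
  i=0: a_0=5, p_0 = 5*1 + 0 = 5, q_0 = 5*0 + 1 = 1.
  i=1: a_1=1, p_1 = 1*5 + 1 = 6, q_1 = 1*1 + 0 = 1.
  i=2: a_2=1, p_2 = 1*6 + 5 = 11, q_2 = 1*1 + 1 = 2.
  i=3: a_3=16, p_3 = 16*11 + 6 = 182, q_3 = 16*2 + 1 = 33.
q_3 = 33 > 12, so the last convergent with denominator <= 12 is p_2/q_2 = 11/2.
The closest fraction with denominator <= 12 is either p_2/q_2 or the intermediate fraction (k*p_2 + p_1)/(k*q_2 + q_1) with the largest k >= 1 whose denominator stays <= 12; these approach x as k grows, and every other convergent or intermediate fraction in range is farther away.
Largest k: floor((12 - q_1)/q_2) = floor((12 - 1)/2) = 5.
That gives (5*11 + 6)/(5*2 + 1) = 61/11.
Compare the errors: |x - 11/2| = |182*2 - 11*33|/(33*2) = 1/66, and |x - 61/11| = |182*11 - 61*33|/(33*11) = 11/363.
Cross-multiplying, 1*363 = 363 < 726 = 11*66, so 1/66 is smaller: the convergent 11/2 is closer to x than 61/11.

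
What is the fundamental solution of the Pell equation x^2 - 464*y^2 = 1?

First expand sqrt(464) as a continued fraction. With x_i = (sqrt(464) + m_i)/d_i and (m_0, d_0) = (0, 1): a_0 = floor(sqrt(464)) = 21, since 21^2 = 441 <= 464 < 484 = 22^2.
Iterate m_{i+1} = d_i*a_i - m_i, d_{i+1} = (464 - m_{i+1}^2)/d_i, a_{i+1} = floor((a_0 + m_{i+1})/d_{i+1}):
  m_1 = 1*21 - 0 = 21, d_1 = (464 - 21^2)/1 = 23/1 = 23, a_1 = floor((21 + 21)/23) = 1.
  m_2 = 23*1 - 21 = 2, d_2 = (464 - 2^2)/23 = 460/23 = 20, a_2 = floor((21 + 2)/20) = 1.
  m_3 = 20*1 - 2 = 18, d_3 = (464 - 18^2)/20 = 140/20 = 7, a_3 = floor((21 + 18)/7) = 5.
  m_4 = 7*5 - 18 = 17, d_4 = (464 - 17^2)/7 = 175/7 = 25, a_4 = floor((21 + 17)/25) = 1.
  m_5 = 25*1 - 17 = 8, d_5 = (464 - 8^2)/25 = 400/25 = 16, a_5 = floor((21 + 8)/16) = 1.
  m_6 = 16*1 - 8 = 8, d_6 = (464 - 8^2)/16 = 400/16 = 25, a_6 = floor((21 + 8)/25) = 1.
  m_7 = 25*1 - 8 = 17, d_7 = (464 - 17^2)/25 = 175/25 = 7, a_7 = floor((21 + 17)/7) = 5.
  m_8 = 7*5 - 17 = 18, d_8 = (464 - 18^2)/7 = 140/7 = 20, a_8 = floor((21 + 18)/20) = 1.
  m_9 = 20*1 - 18 = 2, d_9 = (464 - 2^2)/20 = 460/20 = 23, a_9 = floor((21 + 2)/23) = 1.
  m_10 = 23*1 - 2 = 21, d_10 = (464 - 21^2)/23 = 23/23 = 1, a_10 = floor((21 + 21)/1) = 42.
  m_11 = 1*42 - 21 = 21, d_11 = (464 - 21^2)/1 = 23/1 = 23: (m_11, d_11) = (m_1, d_1) = (21, 23), so from here the quotients repeat a_1, ..., a_10; the period length is 10.
So sqrt(464) = [21; (1, 1, 5, 1, 1, 1, 5, 1, 1, 42)] with period length k = 10.
k is even, so the fundamental solution of x^2 - 464y^2 = 1 is (p_{k-1}, q_{k-1}) = (p_9, q_9); compute convergents through index 9.
Convergents (p_i = a_i*p_{i-1} + p_{i-2}, q_i = a_i*q_{i-1} + q_{i-2} with p_{-2}=0, p_{-1}=1, q_{-2}=1, q_{-1}=0):
  i=0: a_0=21, p_0 = 21*1 + 0 = 21, q_0 = 21*0 + 1 = 1.
  i=1: a_1=1, p_1 = 1*21 + 1 = 22, q_1 = 1*1 + 0 = 1.
  i=2: a_2=1, p_2 = 1*22 + 21 = 43, q_2 = 1*1 + 1 = 2.
  i=3: a_3=5, p_3 = 5*43 + 22 = 237, q_3 = 5*2 + 1 = 11.
  i=4: a_4=1, p_4 = 1*237 + 43 = 280, q_4 = 1*11 + 2 = 13.
  i=5: a_5=1, p_5 = 1*280 + 237 = 517, q_5 = 1*13 + 11 = 24.
  i=6: a_6=1, p_6 = 1*517 + 280 = 797, q_6 = 1*24 + 13 = 37.
  i=7: a_7=5, p_7 = 5*797 + 517 = 4502, q_7 = 5*37 + 24 = 209.
  i=8: a_8=1, p_8 = 1*4502 + 797 = 5299, q_8 = 1*209 + 37 = 246.
  i=9: a_9=1, p_9 = 1*5299 + 4502 = 9801, q_9 = 1*246 + 209 = 455.
Check: 9801^2 - 464*455^2 = 96059601 - 96059600 = 1, so (x, y) = (9801, 455) solves the equation, and by the theorem it is the least positive solution.

(x, y) = (9801, 455)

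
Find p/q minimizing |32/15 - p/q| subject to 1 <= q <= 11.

17/8

Expand x = 32/15 as a continued fraction with the Euclidean algorithm:
  32 = 2*15 + 2, so a_0 = 2.
  15 = 7*2 + 1, so a_1 = 7.
  2 = 2*1 + 0, so a_2 = 2.
so x = [2; 7, 2].
Convergents (p_i = a_i*p_{i-1} + p_{i-2}, q_i = a_i*q_{i-1} + q_{i-2} with p_{-2}=0, p_{-1}=1, q_{-2}=1, q_{-1}=0), until the denominator exceeds 11:
  i=0: a_0=2, p_0 = 2*1 + 0 = 2, q_0 = 2*0 + 1 = 1.
  i=1: a_1=7, p_1 = 7*2 + 1 = 15, q_1 = 7*1 + 0 = 7.
  i=2: a_2=2, p_2 = 2*15 + 2 = 32, q_2 = 2*7 + 1 = 15.
q_2 = 15 > 11, so the last convergent with denominator <= 11 is p_1/q_1 = 15/7.
The closest fraction with denominator <= 11 is either p_1/q_1 or the intermediate fraction (k*p_1 + p_0)/(k*q_1 + q_0) with the largest k >= 1 whose denominator stays <= 11; these approach x as k grows, and every other convergent or intermediate fraction in range is farther away.
Largest k: floor((11 - q_0)/q_1) = floor((11 - 1)/7) = 1.
That gives (1*15 + 2)/(1*7 + 1) = 17/8.
Compare the errors: |x - 15/7| = |32*7 - 15*15|/(15*7) = 1/105, and |x - 17/8| = |32*8 - 17*15|/(15*8) = 1/120.
Cross-multiplying, 1*105 = 105 < 120 = 1*120, so 1/120 is smaller: the intermediate fraction 17/8 is closer to x than 15/7.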